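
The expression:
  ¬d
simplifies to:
¬d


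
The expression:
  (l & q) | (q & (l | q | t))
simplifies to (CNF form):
q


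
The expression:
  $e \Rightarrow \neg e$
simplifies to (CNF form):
$\neg e$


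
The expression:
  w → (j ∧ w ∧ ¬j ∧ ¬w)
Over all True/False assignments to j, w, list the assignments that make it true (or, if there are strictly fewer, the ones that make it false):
is true only for:
  j=False, w=False;
  j=True, w=False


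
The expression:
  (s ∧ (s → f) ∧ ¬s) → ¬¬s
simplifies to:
True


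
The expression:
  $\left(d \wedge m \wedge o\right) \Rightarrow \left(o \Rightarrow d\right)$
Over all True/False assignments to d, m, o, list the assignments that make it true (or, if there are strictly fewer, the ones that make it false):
is always true.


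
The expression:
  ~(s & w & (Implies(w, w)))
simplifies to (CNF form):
~s | ~w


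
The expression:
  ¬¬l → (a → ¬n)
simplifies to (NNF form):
¬a ∨ ¬l ∨ ¬n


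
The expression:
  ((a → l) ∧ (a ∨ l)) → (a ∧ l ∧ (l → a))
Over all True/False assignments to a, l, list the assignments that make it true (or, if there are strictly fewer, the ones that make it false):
is false only for:
  a=False, l=True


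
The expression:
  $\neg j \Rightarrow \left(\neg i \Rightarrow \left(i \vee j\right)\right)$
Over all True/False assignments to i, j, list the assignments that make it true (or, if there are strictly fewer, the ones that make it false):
is false only for:
  i=False, j=False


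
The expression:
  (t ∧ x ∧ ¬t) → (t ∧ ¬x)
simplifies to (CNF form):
True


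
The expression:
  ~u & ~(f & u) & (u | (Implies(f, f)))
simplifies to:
~u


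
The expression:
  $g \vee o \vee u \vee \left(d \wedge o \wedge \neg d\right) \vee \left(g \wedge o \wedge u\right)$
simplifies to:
$g \vee o \vee u$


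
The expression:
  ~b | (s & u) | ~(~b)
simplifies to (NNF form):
True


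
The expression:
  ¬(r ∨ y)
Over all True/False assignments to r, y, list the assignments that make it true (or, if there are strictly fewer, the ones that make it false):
is true only for:
  r=False, y=False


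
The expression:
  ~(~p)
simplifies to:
p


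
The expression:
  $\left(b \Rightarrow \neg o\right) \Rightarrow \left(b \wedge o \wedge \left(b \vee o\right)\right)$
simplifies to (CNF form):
$b \wedge o$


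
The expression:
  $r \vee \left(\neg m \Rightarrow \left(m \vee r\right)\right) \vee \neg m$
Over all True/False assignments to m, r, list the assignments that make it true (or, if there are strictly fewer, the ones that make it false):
is always true.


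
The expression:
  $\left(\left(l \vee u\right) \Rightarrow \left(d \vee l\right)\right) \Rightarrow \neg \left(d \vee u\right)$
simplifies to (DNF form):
$\left(\neg d \wedge \neg l\right) \vee \left(\neg d \wedge \neg u\right)$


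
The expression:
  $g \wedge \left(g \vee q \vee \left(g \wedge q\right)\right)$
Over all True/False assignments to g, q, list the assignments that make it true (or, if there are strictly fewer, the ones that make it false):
is true only for:
  g=True, q=False;
  g=True, q=True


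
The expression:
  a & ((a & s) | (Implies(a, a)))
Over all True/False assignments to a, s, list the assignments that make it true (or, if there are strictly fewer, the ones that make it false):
is true only for:
  a=True, s=False;
  a=True, s=True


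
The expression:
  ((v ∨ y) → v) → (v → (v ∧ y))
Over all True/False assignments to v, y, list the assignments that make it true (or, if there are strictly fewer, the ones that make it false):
is false only for:
  v=True, y=False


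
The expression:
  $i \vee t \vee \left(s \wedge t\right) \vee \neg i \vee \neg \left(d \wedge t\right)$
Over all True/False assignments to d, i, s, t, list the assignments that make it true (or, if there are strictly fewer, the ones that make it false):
is always true.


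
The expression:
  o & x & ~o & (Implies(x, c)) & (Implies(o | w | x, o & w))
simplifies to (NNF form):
False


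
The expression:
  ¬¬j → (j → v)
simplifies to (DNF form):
v ∨ ¬j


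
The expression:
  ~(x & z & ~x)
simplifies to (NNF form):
True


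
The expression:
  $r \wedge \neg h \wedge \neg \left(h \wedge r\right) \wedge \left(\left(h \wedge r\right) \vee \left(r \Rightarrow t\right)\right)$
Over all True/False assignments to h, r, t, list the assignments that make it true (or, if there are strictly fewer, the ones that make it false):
is true only for:
  h=False, r=True, t=True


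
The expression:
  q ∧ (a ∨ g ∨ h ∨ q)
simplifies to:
q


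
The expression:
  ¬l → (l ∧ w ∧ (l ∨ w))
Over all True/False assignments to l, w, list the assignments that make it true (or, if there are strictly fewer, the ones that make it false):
is true only for:
  l=True, w=False;
  l=True, w=True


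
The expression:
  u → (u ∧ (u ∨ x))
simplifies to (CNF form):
True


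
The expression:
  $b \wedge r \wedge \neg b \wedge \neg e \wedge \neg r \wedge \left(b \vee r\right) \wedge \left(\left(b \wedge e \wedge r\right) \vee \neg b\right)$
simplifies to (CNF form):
$\text{False}$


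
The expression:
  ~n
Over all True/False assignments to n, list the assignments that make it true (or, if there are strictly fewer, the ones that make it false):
is true only for:
  n=False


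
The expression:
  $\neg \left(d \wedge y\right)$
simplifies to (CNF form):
$\neg d \vee \neg y$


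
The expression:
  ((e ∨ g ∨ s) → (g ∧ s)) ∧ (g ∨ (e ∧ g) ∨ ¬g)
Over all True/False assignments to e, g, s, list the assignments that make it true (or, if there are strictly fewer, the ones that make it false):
is true only for:
  e=False, g=False, s=False;
  e=False, g=True, s=True;
  e=True, g=True, s=True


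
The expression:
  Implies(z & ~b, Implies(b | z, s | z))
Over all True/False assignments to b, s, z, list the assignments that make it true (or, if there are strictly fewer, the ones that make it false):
is always true.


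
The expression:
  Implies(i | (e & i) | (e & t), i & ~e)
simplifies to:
~e | (~i & ~t)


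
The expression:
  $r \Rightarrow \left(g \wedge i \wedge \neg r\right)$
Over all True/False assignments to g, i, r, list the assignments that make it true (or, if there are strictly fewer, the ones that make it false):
is true only for:
  g=False, i=False, r=False;
  g=False, i=True, r=False;
  g=True, i=False, r=False;
  g=True, i=True, r=False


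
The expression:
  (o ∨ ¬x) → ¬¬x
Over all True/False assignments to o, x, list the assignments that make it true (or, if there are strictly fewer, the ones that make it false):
is true only for:
  o=False, x=True;
  o=True, x=True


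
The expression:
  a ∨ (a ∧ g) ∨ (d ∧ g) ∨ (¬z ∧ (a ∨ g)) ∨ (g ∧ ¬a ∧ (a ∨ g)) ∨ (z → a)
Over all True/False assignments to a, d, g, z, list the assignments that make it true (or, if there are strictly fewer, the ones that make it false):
is false only for:
  a=False, d=False, g=False, z=True;
  a=False, d=True, g=False, z=True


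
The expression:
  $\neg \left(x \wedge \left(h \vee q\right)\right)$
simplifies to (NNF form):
$\left(\neg h \wedge \neg q\right) \vee \neg x$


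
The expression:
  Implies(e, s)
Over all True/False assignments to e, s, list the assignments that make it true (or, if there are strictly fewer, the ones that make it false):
is false only for:
  e=True, s=False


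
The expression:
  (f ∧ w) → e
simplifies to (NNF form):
e ∨ ¬f ∨ ¬w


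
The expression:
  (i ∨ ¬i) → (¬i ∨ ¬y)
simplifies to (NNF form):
¬i ∨ ¬y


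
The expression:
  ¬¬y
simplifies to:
y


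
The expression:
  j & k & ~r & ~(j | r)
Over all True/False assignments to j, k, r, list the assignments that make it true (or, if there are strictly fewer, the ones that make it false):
is never true.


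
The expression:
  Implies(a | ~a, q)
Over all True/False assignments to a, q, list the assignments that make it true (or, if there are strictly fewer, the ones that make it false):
is true only for:
  a=False, q=True;
  a=True, q=True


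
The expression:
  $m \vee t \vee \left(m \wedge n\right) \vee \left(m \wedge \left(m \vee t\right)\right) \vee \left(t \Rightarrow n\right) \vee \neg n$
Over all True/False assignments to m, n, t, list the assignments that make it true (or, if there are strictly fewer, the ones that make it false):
is always true.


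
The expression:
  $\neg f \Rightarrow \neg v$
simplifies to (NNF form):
$f \vee \neg v$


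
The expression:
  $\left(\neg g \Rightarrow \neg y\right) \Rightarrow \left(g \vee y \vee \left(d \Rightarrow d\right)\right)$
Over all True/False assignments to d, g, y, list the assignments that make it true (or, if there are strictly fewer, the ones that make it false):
is always true.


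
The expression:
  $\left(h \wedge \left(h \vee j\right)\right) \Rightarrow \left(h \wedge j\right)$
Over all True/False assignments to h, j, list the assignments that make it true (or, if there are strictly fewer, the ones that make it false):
is false only for:
  h=True, j=False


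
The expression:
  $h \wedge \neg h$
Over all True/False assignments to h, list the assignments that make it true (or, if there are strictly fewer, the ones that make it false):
is never true.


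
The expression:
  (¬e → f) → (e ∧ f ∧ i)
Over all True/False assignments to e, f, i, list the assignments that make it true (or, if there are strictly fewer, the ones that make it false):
is true only for:
  e=False, f=False, i=False;
  e=False, f=False, i=True;
  e=True, f=True, i=True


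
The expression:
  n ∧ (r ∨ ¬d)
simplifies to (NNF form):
n ∧ (r ∨ ¬d)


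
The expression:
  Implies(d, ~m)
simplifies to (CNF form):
~d | ~m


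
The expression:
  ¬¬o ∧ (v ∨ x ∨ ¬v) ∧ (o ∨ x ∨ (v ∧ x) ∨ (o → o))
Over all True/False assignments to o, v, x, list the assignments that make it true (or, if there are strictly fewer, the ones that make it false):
is true only for:
  o=True, v=False, x=False;
  o=True, v=False, x=True;
  o=True, v=True, x=False;
  o=True, v=True, x=True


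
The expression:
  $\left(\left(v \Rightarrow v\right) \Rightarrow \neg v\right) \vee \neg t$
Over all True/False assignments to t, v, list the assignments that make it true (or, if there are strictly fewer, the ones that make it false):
is false only for:
  t=True, v=True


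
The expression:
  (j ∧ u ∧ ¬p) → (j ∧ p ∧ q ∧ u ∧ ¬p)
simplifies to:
p ∨ ¬j ∨ ¬u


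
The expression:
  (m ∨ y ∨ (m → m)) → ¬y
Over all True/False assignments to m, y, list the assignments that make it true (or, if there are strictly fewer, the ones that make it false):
is true only for:
  m=False, y=False;
  m=True, y=False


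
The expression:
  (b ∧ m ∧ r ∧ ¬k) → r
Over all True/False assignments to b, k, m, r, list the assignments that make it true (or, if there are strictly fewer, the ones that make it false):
is always true.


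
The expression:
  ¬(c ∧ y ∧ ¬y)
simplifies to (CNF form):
True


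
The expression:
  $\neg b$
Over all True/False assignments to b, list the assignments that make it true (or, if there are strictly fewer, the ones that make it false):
is true only for:
  b=False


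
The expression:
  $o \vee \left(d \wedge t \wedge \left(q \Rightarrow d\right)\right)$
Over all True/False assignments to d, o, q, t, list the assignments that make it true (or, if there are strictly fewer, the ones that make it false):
is false only for:
  d=False, o=False, q=False, t=False;
  d=False, o=False, q=False, t=True;
  d=False, o=False, q=True, t=False;
  d=False, o=False, q=True, t=True;
  d=True, o=False, q=False, t=False;
  d=True, o=False, q=True, t=False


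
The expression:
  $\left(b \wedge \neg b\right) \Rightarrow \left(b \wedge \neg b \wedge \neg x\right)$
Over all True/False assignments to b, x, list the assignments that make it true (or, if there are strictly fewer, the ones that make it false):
is always true.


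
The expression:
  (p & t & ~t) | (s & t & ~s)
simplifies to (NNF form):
False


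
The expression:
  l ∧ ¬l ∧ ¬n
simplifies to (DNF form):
False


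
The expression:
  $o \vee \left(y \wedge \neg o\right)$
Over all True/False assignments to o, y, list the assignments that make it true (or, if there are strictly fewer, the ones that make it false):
is false only for:
  o=False, y=False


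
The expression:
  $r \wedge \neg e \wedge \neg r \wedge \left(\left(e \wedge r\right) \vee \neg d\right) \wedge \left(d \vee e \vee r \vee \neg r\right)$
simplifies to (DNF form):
$\text{False}$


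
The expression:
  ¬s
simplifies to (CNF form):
¬s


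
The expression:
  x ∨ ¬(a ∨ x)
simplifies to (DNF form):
x ∨ ¬a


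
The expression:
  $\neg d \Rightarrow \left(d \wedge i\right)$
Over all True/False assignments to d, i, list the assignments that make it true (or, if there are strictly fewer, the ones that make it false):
is true only for:
  d=True, i=False;
  d=True, i=True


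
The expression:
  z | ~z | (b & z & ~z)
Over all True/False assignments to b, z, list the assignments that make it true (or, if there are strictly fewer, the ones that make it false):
is always true.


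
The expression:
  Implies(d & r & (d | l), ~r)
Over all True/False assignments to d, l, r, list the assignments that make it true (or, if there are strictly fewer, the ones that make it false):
is false only for:
  d=True, l=False, r=True;
  d=True, l=True, r=True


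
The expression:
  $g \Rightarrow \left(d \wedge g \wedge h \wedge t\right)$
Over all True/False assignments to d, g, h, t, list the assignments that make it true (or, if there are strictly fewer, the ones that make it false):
is false only for:
  d=False, g=True, h=False, t=False;
  d=False, g=True, h=False, t=True;
  d=False, g=True, h=True, t=False;
  d=False, g=True, h=True, t=True;
  d=True, g=True, h=False, t=False;
  d=True, g=True, h=False, t=True;
  d=True, g=True, h=True, t=False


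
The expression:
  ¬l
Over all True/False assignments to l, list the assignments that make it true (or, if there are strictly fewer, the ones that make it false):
is true only for:
  l=False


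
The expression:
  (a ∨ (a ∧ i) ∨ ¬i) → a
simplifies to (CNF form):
a ∨ i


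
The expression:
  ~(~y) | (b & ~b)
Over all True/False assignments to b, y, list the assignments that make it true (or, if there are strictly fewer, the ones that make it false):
is true only for:
  b=False, y=True;
  b=True, y=True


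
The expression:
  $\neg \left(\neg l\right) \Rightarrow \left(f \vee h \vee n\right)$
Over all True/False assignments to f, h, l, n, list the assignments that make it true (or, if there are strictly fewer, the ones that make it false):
is false only for:
  f=False, h=False, l=True, n=False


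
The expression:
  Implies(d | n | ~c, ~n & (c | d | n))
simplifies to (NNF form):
~n & (c | d)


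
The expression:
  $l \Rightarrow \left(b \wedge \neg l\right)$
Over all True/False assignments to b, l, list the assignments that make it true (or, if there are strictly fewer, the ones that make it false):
is true only for:
  b=False, l=False;
  b=True, l=False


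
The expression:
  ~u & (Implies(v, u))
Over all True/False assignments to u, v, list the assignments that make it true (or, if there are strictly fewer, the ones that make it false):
is true only for:
  u=False, v=False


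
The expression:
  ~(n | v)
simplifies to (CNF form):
~n & ~v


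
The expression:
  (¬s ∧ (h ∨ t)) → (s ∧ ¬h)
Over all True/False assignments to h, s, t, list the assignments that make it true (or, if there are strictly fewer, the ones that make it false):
is false only for:
  h=False, s=False, t=True;
  h=True, s=False, t=False;
  h=True, s=False, t=True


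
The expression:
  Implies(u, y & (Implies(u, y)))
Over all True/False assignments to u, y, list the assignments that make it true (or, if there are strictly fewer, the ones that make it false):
is false only for:
  u=True, y=False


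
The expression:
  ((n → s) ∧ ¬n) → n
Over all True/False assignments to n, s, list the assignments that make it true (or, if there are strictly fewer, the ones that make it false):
is true only for:
  n=True, s=False;
  n=True, s=True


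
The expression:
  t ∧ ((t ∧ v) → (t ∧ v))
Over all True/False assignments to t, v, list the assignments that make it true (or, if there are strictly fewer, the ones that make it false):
is true only for:
  t=True, v=False;
  t=True, v=True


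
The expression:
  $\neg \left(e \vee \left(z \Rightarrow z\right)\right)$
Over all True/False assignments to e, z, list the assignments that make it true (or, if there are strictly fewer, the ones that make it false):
is never true.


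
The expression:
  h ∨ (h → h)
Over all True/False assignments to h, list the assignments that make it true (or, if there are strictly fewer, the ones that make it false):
is always true.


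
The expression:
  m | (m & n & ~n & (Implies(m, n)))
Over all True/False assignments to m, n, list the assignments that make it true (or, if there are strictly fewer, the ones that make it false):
is true only for:
  m=True, n=False;
  m=True, n=True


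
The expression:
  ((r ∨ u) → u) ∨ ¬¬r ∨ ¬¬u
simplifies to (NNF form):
True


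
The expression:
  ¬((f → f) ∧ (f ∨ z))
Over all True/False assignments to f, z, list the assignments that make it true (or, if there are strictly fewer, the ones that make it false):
is true only for:
  f=False, z=False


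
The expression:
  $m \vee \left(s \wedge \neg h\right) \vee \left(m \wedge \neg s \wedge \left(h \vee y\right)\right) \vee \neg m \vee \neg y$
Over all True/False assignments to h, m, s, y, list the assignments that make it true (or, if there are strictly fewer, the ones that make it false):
is always true.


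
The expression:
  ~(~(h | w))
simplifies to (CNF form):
h | w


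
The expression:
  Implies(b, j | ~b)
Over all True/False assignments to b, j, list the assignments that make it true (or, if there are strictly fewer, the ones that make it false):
is false only for:
  b=True, j=False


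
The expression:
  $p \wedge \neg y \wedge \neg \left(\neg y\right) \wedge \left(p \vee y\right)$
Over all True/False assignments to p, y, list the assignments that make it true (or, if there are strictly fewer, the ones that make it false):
is never true.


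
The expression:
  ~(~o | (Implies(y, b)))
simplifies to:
o & y & ~b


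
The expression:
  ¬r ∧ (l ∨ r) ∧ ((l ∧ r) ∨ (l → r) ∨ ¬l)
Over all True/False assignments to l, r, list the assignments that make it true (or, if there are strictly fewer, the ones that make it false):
is never true.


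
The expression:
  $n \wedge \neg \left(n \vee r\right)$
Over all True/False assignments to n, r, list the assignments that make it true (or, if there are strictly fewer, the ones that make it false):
is never true.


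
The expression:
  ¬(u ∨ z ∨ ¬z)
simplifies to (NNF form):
False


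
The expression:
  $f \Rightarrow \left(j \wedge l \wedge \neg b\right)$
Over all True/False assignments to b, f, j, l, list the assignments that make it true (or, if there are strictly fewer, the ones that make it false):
is false only for:
  b=False, f=True, j=False, l=False;
  b=False, f=True, j=False, l=True;
  b=False, f=True, j=True, l=False;
  b=True, f=True, j=False, l=False;
  b=True, f=True, j=False, l=True;
  b=True, f=True, j=True, l=False;
  b=True, f=True, j=True, l=True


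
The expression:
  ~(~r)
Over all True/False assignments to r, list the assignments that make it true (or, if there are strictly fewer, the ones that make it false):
is true only for:
  r=True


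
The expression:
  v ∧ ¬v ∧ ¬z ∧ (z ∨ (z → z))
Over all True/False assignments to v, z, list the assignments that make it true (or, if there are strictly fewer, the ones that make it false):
is never true.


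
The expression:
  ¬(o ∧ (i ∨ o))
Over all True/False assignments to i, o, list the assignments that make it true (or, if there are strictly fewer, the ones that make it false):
is true only for:
  i=False, o=False;
  i=True, o=False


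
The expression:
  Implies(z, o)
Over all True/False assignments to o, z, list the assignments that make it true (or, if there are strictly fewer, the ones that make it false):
is false only for:
  o=False, z=True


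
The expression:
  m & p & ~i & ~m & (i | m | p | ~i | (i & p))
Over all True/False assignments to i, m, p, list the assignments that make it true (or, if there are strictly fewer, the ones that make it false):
is never true.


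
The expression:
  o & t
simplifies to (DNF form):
o & t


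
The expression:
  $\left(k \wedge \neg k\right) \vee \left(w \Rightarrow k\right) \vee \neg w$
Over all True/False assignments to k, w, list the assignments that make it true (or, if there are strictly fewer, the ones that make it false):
is false only for:
  k=False, w=True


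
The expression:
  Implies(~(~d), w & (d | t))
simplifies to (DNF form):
w | ~d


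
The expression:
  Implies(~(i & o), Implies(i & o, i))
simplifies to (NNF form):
True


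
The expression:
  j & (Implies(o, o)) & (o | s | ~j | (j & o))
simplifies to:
j & (o | s)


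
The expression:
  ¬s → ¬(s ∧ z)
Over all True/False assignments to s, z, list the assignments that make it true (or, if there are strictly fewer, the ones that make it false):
is always true.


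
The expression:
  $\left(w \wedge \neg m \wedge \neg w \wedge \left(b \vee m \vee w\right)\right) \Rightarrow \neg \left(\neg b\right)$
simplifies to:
$\text{True}$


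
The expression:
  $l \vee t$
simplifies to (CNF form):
$l \vee t$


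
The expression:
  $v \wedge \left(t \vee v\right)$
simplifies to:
$v$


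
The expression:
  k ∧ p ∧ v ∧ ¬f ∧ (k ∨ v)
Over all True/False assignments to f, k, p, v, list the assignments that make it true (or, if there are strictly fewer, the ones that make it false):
is true only for:
  f=False, k=True, p=True, v=True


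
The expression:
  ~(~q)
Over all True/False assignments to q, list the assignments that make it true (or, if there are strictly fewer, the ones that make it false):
is true only for:
  q=True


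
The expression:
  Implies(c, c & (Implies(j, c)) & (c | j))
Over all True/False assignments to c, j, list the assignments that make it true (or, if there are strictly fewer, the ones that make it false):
is always true.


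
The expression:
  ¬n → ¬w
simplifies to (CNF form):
n ∨ ¬w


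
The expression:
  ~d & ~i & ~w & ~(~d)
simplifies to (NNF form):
False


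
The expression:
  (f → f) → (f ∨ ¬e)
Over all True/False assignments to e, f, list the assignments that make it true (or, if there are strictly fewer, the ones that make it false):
is false only for:
  e=True, f=False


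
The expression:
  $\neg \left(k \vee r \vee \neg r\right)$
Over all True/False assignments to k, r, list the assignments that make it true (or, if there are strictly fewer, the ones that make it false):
is never true.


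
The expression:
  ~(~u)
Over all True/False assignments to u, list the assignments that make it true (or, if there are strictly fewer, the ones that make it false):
is true only for:
  u=True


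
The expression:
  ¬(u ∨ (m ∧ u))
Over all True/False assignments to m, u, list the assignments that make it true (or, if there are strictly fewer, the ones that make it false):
is true only for:
  m=False, u=False;
  m=True, u=False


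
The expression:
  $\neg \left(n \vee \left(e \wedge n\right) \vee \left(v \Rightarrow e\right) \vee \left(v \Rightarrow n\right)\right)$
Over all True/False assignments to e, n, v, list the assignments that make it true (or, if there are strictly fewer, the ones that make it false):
is true only for:
  e=False, n=False, v=True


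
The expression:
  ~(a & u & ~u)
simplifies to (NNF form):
True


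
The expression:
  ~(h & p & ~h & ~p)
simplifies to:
True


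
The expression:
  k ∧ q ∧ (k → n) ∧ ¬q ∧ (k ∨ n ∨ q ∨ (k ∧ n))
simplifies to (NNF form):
False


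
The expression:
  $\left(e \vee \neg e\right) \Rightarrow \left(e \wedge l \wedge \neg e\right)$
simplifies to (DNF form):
$\text{False}$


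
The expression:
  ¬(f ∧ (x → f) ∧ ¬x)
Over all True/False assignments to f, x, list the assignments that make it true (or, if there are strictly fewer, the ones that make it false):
is false only for:
  f=True, x=False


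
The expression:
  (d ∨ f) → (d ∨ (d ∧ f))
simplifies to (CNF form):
d ∨ ¬f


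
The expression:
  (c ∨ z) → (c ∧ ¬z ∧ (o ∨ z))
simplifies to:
¬z ∧ (o ∨ ¬c)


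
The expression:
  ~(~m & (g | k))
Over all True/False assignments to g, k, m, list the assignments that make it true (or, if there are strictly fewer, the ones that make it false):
is false only for:
  g=False, k=True, m=False;
  g=True, k=False, m=False;
  g=True, k=True, m=False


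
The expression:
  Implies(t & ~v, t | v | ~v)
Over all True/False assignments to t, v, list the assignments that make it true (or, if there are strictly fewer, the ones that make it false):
is always true.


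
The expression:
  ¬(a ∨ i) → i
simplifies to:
a ∨ i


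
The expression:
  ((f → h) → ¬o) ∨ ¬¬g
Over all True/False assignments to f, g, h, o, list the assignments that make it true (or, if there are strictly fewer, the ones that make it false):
is false only for:
  f=False, g=False, h=False, o=True;
  f=False, g=False, h=True, o=True;
  f=True, g=False, h=True, o=True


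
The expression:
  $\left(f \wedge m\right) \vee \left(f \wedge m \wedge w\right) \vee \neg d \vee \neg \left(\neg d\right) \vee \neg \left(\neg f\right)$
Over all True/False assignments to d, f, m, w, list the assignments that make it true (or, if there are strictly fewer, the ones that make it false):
is always true.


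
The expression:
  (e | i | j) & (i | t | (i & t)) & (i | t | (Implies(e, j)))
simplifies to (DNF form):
i | (e & t) | (j & t)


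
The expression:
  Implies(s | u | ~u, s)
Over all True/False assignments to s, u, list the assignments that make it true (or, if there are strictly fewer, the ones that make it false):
is true only for:
  s=True, u=False;
  s=True, u=True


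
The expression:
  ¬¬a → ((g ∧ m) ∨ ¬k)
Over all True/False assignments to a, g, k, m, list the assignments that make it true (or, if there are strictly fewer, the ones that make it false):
is false only for:
  a=True, g=False, k=True, m=False;
  a=True, g=False, k=True, m=True;
  a=True, g=True, k=True, m=False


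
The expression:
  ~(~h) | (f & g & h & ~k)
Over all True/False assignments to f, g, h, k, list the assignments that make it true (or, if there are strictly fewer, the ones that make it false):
is true only for:
  f=False, g=False, h=True, k=False;
  f=False, g=False, h=True, k=True;
  f=False, g=True, h=True, k=False;
  f=False, g=True, h=True, k=True;
  f=True, g=False, h=True, k=False;
  f=True, g=False, h=True, k=True;
  f=True, g=True, h=True, k=False;
  f=True, g=True, h=True, k=True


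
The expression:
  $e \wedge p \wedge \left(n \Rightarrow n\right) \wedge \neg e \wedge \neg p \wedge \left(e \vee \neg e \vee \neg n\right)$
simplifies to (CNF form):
$\text{False}$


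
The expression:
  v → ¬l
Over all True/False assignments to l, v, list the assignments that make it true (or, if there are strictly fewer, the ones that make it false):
is false only for:
  l=True, v=True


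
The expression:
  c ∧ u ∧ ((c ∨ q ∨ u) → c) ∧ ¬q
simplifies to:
c ∧ u ∧ ¬q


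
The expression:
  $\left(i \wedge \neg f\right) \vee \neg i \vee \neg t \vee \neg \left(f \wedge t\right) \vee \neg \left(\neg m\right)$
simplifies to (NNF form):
$m \vee \neg f \vee \neg i \vee \neg t$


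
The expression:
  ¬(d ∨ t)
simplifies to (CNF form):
¬d ∧ ¬t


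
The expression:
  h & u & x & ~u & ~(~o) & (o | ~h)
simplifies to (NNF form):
False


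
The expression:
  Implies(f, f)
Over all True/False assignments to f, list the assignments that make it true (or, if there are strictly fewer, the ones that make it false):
is always true.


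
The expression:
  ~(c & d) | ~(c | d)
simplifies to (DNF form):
~c | ~d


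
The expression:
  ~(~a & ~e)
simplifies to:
a | e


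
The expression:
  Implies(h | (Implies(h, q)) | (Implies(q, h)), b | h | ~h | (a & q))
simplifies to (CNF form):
True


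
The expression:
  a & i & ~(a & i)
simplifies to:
False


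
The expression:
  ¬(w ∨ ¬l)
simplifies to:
l ∧ ¬w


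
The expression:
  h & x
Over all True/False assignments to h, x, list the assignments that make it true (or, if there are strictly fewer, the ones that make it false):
is true only for:
  h=True, x=True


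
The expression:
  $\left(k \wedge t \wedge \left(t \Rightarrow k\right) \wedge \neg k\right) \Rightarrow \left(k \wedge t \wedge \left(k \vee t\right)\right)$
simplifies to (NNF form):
$\text{True}$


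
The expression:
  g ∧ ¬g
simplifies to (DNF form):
False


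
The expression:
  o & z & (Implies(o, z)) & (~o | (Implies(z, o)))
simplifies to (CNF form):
o & z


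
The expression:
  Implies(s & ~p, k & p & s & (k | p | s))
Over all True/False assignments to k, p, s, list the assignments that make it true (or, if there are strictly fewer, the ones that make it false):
is false only for:
  k=False, p=False, s=True;
  k=True, p=False, s=True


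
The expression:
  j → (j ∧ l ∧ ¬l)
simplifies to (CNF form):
¬j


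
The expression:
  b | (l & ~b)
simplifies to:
b | l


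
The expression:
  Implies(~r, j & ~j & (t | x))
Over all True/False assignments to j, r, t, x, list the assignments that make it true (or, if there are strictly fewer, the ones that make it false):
is true only for:
  j=False, r=True, t=False, x=False;
  j=False, r=True, t=False, x=True;
  j=False, r=True, t=True, x=False;
  j=False, r=True, t=True, x=True;
  j=True, r=True, t=False, x=False;
  j=True, r=True, t=False, x=True;
  j=True, r=True, t=True, x=False;
  j=True, r=True, t=True, x=True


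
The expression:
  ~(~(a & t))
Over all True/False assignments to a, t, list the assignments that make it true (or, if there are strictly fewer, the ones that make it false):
is true only for:
  a=True, t=True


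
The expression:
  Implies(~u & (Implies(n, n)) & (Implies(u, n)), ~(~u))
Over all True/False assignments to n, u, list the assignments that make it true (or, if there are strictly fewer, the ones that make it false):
is true only for:
  n=False, u=True;
  n=True, u=True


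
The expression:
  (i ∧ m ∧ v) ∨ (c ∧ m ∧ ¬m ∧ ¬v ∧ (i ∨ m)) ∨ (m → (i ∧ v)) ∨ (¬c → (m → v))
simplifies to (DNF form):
c ∨ v ∨ ¬m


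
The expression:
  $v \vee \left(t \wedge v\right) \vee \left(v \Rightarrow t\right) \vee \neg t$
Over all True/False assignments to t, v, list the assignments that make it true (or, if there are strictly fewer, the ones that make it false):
is always true.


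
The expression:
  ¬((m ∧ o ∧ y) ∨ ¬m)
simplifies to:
m ∧ (¬o ∨ ¬y)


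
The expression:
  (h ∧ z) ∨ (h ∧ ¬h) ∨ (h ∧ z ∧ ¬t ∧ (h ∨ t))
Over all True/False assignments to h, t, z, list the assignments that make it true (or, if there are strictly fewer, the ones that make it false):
is true only for:
  h=True, t=False, z=True;
  h=True, t=True, z=True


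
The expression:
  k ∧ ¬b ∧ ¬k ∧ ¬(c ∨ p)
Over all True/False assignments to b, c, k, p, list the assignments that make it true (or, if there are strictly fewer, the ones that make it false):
is never true.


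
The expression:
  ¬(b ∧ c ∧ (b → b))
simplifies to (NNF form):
¬b ∨ ¬c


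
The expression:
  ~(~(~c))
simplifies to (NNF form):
~c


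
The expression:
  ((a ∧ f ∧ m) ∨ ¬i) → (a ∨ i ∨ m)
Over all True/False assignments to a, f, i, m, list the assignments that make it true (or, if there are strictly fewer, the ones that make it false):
is false only for:
  a=False, f=False, i=False, m=False;
  a=False, f=True, i=False, m=False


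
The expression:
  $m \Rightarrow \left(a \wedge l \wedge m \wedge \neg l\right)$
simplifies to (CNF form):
$\neg m$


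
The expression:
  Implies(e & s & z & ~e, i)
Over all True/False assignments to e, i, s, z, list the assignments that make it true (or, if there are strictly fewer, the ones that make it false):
is always true.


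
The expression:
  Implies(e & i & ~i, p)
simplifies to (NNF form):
True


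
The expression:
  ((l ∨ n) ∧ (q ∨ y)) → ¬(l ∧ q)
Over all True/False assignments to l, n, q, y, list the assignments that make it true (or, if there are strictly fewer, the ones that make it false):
is false only for:
  l=True, n=False, q=True, y=False;
  l=True, n=False, q=True, y=True;
  l=True, n=True, q=True, y=False;
  l=True, n=True, q=True, y=True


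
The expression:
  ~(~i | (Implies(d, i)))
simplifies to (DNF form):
False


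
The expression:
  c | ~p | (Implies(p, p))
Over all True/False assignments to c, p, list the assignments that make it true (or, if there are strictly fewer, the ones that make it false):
is always true.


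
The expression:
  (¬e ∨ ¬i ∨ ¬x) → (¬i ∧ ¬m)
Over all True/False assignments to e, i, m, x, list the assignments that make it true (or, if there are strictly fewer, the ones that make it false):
is true only for:
  e=False, i=False, m=False, x=False;
  e=False, i=False, m=False, x=True;
  e=True, i=False, m=False, x=False;
  e=True, i=False, m=False, x=True;
  e=True, i=True, m=False, x=True;
  e=True, i=True, m=True, x=True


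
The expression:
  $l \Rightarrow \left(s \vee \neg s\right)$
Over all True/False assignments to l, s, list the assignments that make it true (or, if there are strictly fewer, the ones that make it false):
is always true.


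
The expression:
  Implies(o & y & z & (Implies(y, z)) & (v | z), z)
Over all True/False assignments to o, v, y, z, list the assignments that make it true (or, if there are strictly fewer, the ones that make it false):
is always true.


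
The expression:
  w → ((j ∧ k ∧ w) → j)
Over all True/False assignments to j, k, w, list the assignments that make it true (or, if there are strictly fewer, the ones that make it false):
is always true.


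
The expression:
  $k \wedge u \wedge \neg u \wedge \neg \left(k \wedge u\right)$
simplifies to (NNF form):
$\text{False}$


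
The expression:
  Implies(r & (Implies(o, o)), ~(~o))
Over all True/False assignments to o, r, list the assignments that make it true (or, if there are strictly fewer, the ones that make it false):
is false only for:
  o=False, r=True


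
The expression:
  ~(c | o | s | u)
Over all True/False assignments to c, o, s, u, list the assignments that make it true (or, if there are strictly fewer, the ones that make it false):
is true only for:
  c=False, o=False, s=False, u=False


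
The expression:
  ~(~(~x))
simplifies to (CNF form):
~x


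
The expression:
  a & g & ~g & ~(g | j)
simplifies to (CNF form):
False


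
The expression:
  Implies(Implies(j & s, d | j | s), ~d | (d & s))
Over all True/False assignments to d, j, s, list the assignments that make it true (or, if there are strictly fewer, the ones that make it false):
is false only for:
  d=True, j=False, s=False;
  d=True, j=True, s=False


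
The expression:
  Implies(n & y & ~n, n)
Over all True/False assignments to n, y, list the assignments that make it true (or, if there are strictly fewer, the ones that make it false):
is always true.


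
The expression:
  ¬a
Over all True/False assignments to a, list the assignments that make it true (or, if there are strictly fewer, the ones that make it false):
is true only for:
  a=False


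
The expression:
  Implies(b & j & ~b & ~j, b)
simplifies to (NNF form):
True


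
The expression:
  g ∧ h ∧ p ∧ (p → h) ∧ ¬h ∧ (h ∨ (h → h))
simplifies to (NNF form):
False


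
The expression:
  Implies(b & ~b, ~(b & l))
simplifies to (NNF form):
True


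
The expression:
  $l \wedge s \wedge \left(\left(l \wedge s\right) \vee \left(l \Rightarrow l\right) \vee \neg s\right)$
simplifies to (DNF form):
$l \wedge s$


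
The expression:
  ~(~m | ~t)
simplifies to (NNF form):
m & t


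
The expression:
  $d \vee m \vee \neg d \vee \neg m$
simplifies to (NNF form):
$\text{True}$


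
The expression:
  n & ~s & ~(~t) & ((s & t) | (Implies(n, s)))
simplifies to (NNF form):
False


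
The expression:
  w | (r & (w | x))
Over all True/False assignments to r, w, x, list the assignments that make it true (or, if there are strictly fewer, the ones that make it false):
is false only for:
  r=False, w=False, x=False;
  r=False, w=False, x=True;
  r=True, w=False, x=False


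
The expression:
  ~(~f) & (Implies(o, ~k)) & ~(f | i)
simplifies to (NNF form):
False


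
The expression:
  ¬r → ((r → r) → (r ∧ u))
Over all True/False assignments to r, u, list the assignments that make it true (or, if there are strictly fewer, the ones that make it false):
is true only for:
  r=True, u=False;
  r=True, u=True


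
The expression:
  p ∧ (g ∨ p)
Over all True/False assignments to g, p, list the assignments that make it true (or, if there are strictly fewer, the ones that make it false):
is true only for:
  g=False, p=True;
  g=True, p=True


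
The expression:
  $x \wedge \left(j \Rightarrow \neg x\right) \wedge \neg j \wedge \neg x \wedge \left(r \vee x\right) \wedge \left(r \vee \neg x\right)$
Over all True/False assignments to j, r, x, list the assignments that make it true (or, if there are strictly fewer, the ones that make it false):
is never true.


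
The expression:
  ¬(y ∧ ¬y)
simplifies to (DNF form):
True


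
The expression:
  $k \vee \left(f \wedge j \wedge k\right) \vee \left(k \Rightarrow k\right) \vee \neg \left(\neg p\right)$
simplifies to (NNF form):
$\text{True}$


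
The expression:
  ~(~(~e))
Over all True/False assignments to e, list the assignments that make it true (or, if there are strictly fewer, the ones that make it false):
is true only for:
  e=False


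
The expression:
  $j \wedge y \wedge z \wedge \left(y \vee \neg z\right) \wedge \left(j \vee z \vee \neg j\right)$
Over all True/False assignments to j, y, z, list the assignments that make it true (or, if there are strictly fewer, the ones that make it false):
is true only for:
  j=True, y=True, z=True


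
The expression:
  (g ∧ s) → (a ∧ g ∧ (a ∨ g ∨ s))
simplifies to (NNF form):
a ∨ ¬g ∨ ¬s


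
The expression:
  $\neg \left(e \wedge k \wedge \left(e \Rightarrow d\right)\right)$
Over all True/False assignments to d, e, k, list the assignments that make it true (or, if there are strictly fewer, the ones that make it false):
is false only for:
  d=True, e=True, k=True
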